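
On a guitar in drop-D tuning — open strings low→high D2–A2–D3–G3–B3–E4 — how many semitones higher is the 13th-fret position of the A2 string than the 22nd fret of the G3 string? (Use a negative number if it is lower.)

A2 at fret 13 → A#3 (MIDI 58); G3 at fret 22 → F5 (MIDI 77).
58 − 77 = -19, so the two pitches are 19 semitones apart.

-19 semitones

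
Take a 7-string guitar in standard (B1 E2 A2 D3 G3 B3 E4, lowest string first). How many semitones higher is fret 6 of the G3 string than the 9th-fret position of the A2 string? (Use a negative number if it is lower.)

G3 at fret 6 → C♯4 (MIDI 61); A2 at fret 9 → F♯3 (MIDI 54).
61 − 54 = 7, so the two pitches are 7 semitones apart.

7 semitones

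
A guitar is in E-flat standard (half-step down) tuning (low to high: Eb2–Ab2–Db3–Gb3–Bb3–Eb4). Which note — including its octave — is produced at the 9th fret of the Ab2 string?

F3

Ab2 is MIDI 44. Adding 9 gives 53, which is F3.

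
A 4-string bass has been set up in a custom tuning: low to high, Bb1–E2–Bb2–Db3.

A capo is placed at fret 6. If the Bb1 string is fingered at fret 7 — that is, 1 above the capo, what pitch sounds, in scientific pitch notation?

F2

The capo raises the open Bb1 by 6 semitones to E2; fretting 1 more gives Bb1 + 6 + 1 = Bb1 + 7 semitones = F2.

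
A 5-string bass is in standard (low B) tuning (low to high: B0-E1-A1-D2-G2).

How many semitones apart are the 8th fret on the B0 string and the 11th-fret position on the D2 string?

18 semitones

B0 at fret 8 → G1 (MIDI 31); D2 at fret 11 → C#3 (MIDI 49).
31 − 49 = -18, so the two pitches are 18 semitones apart, with C#3 the higher.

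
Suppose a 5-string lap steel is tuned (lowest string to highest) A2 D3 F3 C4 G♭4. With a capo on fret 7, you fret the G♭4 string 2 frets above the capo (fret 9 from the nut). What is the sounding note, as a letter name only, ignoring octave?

E♭

The capo raises the open G♭4 by 7 semitones to D♭5; fretting 2 more gives G♭4 + 7 + 2 = G♭4 + 9 semitones, landing on E♭.
(Also written D♯.)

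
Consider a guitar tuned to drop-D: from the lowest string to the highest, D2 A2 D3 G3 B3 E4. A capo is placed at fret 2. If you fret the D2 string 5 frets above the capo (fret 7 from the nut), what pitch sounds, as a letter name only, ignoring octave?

A

The capo raises the open D2 by 2 semitones to E2; fretting 5 more gives D2 + 2 + 5 = D2 + 7 semitones, landing on A.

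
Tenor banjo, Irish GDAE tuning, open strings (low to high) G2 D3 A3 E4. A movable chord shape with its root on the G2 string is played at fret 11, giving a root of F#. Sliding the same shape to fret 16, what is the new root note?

Moving from fret 11 to fret 16 shifts the root by 5 semitones.
F# up 5 semitones is B.

B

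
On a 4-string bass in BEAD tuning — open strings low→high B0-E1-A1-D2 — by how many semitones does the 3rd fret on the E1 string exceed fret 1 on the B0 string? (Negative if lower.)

E1 at fret 3 → G1 (MIDI 31); B0 at fret 1 → C1 (MIDI 24).
31 − 24 = 7, so the two pitches are 7 semitones apart.

7 semitones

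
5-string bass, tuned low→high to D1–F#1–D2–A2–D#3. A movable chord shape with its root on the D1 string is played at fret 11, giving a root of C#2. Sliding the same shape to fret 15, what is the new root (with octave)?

F2

Moving from fret 11 to fret 15 shifts the root by 4 semitones.
C#2 up 4 semitones is F2.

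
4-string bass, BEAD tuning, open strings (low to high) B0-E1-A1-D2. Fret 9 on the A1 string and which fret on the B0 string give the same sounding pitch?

Fret 9 on A1 is MIDI 33 + 9 = 42 (F#2). On the B0 string (open MIDI 23), that pitch is 42 − 23 = fret 19.

19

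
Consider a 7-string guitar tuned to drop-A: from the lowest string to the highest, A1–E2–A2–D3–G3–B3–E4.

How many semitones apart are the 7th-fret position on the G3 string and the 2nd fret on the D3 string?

G3 at fret 7 → D4 (MIDI 62); D3 at fret 2 → E3 (MIDI 52).
62 − 52 = 10, so the two pitches are 10 semitones apart, with D4 the higher.

10 semitones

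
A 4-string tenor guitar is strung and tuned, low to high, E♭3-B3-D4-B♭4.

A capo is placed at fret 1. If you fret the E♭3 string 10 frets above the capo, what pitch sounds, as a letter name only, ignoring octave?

D

The capo raises the open E♭3 by 1 semitone to E3; fretting 10 more gives E♭3 + 1 + 10 = E♭3 + 11 semitones, landing on D.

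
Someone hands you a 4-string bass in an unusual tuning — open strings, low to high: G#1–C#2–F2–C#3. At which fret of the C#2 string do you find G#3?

19

G#3 is 19 semitones above the open C#2 (C#–D–D#–E–…–F#–G–G#), so it sits at fret 19.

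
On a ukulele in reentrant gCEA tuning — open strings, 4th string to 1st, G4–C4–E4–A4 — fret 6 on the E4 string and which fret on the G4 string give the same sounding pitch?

3

E4 at fret 6 is E4 + 6 semitones = A#4.
The open G4 string is 3 semitones above the open E4, so the same pitch on the G4 string lies at fret 6 − 3 = 3.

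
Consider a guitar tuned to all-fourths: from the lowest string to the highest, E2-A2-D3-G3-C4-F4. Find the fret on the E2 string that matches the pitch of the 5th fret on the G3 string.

20

Fret 5 on G3 is MIDI 55 + 5 = 60 (C4). On the E2 string (open MIDI 40), that pitch is 60 − 40 = fret 20.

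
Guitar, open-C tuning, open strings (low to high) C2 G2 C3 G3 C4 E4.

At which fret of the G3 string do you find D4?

7

D4 is 7 semitones above the open G3 (G–G#–A–A#–B–C–C#–D), so it sits at fret 7.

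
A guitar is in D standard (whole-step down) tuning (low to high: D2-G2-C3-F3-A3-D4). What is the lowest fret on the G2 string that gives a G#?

From G2, count semitones up the chromatic scale until reaching G#: G–G# — 1 step.

1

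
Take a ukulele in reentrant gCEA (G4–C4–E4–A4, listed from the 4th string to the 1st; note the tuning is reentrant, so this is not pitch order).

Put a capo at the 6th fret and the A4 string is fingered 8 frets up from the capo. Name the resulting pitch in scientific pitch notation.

The capo raises the open A4 by 6 semitones to D#5; fretting 8 more gives A4 + 6 + 8 = A4 + 14 semitones = B5.

B5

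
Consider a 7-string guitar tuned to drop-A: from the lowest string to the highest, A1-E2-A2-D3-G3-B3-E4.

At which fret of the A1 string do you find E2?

E2 is 7 semitones above the open A1 (A–A#–B–C–C#–D–D#–E), so it sits at fret 7.

7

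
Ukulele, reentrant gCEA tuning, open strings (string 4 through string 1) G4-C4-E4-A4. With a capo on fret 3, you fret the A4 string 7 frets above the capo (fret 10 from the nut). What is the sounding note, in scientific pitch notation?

The capo raises the open A4 by 3 semitones to C5; fretting 7 more gives A4 + 3 + 7 = A4 + 10 semitones = G5.

G5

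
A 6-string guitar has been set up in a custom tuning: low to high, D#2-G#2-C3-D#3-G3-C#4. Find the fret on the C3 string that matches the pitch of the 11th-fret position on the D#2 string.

2

D#2 at fret 11 is D#2 + 11 semitones = D3.
The open C3 string is 9 semitones above the open D#2, so the same pitch on the C3 string lies at fret 11 − 9 = 2.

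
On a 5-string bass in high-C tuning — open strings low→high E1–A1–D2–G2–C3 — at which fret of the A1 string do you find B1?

2

B1 is 2 semitones above the open A1 (A–A#–B), so it sits at fret 2.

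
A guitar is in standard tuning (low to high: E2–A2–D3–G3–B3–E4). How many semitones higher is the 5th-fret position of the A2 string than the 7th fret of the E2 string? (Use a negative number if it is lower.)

A2 at fret 5 → D3 (MIDI 50); E2 at fret 7 → B2 (MIDI 47).
50 − 47 = 3, so the two pitches are 3 semitones apart.

3 semitones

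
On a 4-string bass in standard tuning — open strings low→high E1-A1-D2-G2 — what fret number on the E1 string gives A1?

A1 is 5 semitones above the open E1 (E–F–F#–G–G#–A), so it sits at fret 5.

5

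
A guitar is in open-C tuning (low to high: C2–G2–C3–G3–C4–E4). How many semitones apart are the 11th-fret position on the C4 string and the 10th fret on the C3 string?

13 semitones

C4 at fret 11 → B4 (MIDI 71); C3 at fret 10 → A#3 (MIDI 58).
71 − 58 = 13, so the two pitches are 13 semitones apart, with B4 the higher.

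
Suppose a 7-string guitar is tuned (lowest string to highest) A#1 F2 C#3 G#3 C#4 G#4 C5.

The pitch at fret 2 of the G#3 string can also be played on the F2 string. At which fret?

17

G#3 at fret 2 is G#3 + 2 semitones = A#3.
The open F2 string is 15 semitones below the open G#3, so the same pitch on the F2 string lies at fret 2 + 15 = 17.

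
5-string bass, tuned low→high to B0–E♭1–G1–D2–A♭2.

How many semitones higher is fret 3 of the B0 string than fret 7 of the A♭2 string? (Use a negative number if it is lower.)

B0 at fret 3 → D1 (MIDI 26); A♭2 at fret 7 → E♭3 (MIDI 51).
26 − 51 = -25, so the two pitches are 25 semitones apart.

-25 semitones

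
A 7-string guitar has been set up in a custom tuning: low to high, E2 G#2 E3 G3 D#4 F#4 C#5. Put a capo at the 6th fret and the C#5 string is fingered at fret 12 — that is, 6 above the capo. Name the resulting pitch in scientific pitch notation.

The capo raises the open C#5 by 6 semitones to G5; fretting 6 more gives C#5 + 6 + 6 = C#5 + 12 semitones = C#6.

C#6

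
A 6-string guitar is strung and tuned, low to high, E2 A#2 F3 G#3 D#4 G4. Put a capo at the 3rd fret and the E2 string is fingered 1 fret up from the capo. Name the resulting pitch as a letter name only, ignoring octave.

G#

The capo raises the open E2 by 3 semitones to G2; fretting 1 more gives E2 + 3 + 1 = E2 + 4 semitones, landing on G#.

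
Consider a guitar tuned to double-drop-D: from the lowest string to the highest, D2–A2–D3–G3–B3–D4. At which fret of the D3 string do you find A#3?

8

A#3 is 8 semitones above the open D3 (D–D#–E–F–F#–G–G#–A–A#), so it sits at fret 8.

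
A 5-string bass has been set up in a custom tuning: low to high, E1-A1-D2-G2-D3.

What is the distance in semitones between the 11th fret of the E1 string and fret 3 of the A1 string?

E1 at fret 11 → Eb2 (MIDI 39); A1 at fret 3 → C2 (MIDI 36).
39 − 36 = 3, so the two pitches are 3 semitones apart, with Eb2 the higher.

3 semitones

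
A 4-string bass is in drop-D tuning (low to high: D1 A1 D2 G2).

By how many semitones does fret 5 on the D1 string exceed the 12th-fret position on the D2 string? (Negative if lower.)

D1 at fret 5 → G1 (MIDI 31); D2 at fret 12 → D3 (MIDI 50).
31 − 50 = -19, so the two pitches are 19 semitones apart.

-19 semitones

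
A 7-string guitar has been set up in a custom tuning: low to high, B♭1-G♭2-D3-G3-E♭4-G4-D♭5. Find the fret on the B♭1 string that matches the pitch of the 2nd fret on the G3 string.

23

G3 at fret 2 is G3 + 2 semitones = A3.
The open B♭1 string is 21 semitones below the open G3, so the same pitch on the B♭1 string lies at fret 2 + 21 = 23.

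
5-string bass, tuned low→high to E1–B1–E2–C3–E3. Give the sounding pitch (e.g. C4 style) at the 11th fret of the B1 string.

B1 is MIDI 35. Adding 11 gives 46, which is A#2.
(Equivalently spelled Bb2.)

A#2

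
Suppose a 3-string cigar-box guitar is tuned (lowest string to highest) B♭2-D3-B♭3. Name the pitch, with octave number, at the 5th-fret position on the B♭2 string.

E♭3

The open B♭2 string plus 5 semitones: Bb–B–C–Db–D–Eb.
The walk passes from B into C once, so the octave number goes from 2 to 3.
(Equivalently spelled D♯3.)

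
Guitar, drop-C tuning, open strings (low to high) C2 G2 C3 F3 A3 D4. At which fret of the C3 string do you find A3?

9

A3 is 9 semitones above the open C3 (C–C#–D–D#–E–F–F#–G–G#–A), so it sits at fret 9.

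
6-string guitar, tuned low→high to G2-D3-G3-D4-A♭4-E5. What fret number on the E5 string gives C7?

20

C7 is 20 semitones above the open E5 (E–F–Gb–G–…–Bb–B–C), so it sits at fret 20.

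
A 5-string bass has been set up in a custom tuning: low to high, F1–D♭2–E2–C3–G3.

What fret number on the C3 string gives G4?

G4 is 19 semitones above the open C3 (C–Db–D–Eb–…–F–Gb–G), so it sits at fret 19.

19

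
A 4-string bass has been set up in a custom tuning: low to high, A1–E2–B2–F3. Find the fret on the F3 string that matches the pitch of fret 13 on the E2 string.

0

E2 at fret 13 is E2 + 13 semitones = F3.
The open F3 string is 13 semitones above the open E2, so the same pitch on the F3 string lies at fret 13 − 13 = 0.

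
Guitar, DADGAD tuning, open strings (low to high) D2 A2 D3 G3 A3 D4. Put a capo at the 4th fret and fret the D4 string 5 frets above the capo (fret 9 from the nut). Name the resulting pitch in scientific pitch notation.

The capo raises the open D4 by 4 semitones to F#4; fretting 5 more gives D4 + 4 + 5 = D4 + 9 semitones = B4.

B4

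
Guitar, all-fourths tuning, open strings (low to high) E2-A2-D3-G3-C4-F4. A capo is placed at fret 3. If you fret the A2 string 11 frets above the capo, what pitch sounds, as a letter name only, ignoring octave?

The capo raises the open A2 by 3 semitones to C3; fretting 11 more gives A2 + 3 + 11 = A2 + 14 semitones, landing on B.

B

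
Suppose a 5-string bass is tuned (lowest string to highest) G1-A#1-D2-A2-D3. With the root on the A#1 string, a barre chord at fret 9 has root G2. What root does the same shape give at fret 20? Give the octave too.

F#3

Moving from fret 9 to fret 20 shifts the root by 11 semitones.
G2 up 11 semitones is F#3.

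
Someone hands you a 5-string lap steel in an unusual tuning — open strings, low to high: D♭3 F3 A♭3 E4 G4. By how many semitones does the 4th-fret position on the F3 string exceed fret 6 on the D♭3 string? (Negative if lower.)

F3 at fret 4 → A3 (MIDI 57); D♭3 at fret 6 → G3 (MIDI 55).
57 − 55 = 2, so the two pitches are 2 semitones apart.

2 semitones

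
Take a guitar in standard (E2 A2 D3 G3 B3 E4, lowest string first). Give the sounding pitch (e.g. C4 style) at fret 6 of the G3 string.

C#4

The open G3 string plus 6 semitones: G–G#–A–A#–B–C–C#.
The walk passes from B into C once, so the octave number goes from 3 to 4.
(Equivalently spelled Db4.)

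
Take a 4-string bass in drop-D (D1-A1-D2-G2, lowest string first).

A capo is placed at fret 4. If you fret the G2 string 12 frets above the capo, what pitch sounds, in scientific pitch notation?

B3

The capo raises the open G2 by 4 semitones to B2; fretting 12 more gives G2 + 4 + 12 = G2 + 16 semitones = B3.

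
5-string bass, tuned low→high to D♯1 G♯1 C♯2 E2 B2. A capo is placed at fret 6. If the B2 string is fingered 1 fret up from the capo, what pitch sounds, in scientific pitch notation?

The capo raises the open B2 by 6 semitones to F3; fretting 1 more gives B2 + 6 + 1 = B2 + 7 semitones = F♯3.
(Also written G♭.)

F♯3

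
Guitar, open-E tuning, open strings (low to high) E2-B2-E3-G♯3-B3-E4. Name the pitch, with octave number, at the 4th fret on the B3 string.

The open B3 string plus 4 semitones: B–C–C#–D–D#.
The walk passes from B into C once, so the octave number goes from 3 to 4.
(Equivalently spelled E♭4.)

D♯4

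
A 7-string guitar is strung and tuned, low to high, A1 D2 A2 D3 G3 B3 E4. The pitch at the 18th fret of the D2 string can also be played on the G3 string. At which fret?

1

D2 at fret 18 is D2 + 18 semitones = G#3.
The open G3 string is 17 semitones above the open D2, so the same pitch on the G3 string lies at fret 18 − 17 = 1.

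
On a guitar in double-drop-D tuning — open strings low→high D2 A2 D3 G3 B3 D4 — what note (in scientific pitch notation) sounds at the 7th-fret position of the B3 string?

Each fret is one semitone, so B3 + 7 = F#4.

F#4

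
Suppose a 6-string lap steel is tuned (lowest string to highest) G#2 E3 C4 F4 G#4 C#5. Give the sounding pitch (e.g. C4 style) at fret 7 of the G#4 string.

D#5

G#4 is MIDI 68. Adding 7 gives 75, which is D#5.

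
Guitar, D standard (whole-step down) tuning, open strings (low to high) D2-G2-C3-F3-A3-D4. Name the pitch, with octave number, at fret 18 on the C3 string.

F#4

Each fret is one semitone, so C3 + 18 = F#4.
(Equivalently spelled Gb4.)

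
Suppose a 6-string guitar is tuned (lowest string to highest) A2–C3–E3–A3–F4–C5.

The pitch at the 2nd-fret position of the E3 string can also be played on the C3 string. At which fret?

6

E3 at fret 2 is E3 + 2 semitones = F#3.
The open C3 string is 4 semitones below the open E3, so the same pitch on the C3 string lies at fret 2 + 4 = 6.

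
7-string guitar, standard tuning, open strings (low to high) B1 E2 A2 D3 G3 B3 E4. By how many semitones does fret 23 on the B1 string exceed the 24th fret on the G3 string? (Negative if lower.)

B1 at fret 23 → A#3 (MIDI 58); G3 at fret 24 → G5 (MIDI 79).
58 − 79 = -21, so the two pitches are 21 semitones apart.

-21 semitones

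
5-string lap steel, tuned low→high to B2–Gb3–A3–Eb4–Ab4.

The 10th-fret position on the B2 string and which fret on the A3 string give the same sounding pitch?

Fret 10 on B2 is MIDI 47 + 10 = 57 (A3). On the A3 string (open MIDI 57), that pitch is 57 − 57 = fret 0.

0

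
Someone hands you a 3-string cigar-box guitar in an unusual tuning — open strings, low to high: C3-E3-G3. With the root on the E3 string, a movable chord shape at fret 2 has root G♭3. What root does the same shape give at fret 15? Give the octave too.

G4

Moving from fret 2 to fret 15 shifts the root by 13 semitones.
G♭3 up 13 semitones is G4.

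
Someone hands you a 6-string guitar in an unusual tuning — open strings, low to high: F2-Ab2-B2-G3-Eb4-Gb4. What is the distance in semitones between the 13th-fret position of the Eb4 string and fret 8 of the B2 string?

Eb4 at fret 13 → E5 (MIDI 76); B2 at fret 8 → G3 (MIDI 55).
76 − 55 = 21, so the two pitches are 21 semitones apart, with E5 the higher.

21 semitones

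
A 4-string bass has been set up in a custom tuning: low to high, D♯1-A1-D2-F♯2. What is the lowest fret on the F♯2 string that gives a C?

From F♯2, count semitones up the chromatic scale until reaching C: F#–G–G#–A–A#–B–C — 6 steps.

6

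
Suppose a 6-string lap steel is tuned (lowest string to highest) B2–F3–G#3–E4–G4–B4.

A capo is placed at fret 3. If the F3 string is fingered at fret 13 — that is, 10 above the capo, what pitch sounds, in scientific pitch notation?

F#4

The capo raises the open F3 by 3 semitones to G#3; fretting 10 more gives F3 + 3 + 10 = F3 + 13 semitones = F#4.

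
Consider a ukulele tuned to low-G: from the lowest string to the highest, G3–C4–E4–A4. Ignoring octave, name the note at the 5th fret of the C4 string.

Each fret is one semitone, so C4 + 5 = F.

F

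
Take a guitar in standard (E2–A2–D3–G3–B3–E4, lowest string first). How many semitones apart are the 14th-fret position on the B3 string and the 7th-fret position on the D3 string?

16 semitones

B3 at fret 14 → C#5 (MIDI 73); D3 at fret 7 → A3 (MIDI 57).
73 − 57 = 16, so the two pitches are 16 semitones apart, with C#5 the higher.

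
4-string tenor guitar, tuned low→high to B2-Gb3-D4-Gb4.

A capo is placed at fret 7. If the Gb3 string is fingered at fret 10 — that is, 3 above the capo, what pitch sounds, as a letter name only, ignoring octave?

The capo raises the open Gb3 by 7 semitones to Db4; fretting 3 more gives Gb3 + 7 + 3 = Gb3 + 10 semitones, landing on E.

E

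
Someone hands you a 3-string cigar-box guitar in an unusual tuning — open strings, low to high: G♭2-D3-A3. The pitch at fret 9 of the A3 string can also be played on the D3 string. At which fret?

16

A3 at fret 9 is A3 + 9 semitones = G♭4.
The open D3 string is 7 semitones below the open A3, so the same pitch on the D3 string lies at fret 9 + 7 = 16.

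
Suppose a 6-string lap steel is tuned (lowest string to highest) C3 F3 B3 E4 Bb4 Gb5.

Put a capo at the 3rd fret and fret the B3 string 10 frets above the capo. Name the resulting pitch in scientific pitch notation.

C5

The capo raises the open B3 by 3 semitones to D4; fretting 10 more gives B3 + 3 + 10 = B3 + 13 semitones = C5.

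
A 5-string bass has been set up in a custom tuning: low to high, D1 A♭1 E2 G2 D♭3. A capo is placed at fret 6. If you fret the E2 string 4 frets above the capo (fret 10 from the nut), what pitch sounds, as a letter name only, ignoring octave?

D

The capo raises the open E2 by 6 semitones to B♭2; fretting 4 more gives E2 + 6 + 4 = E2 + 10 semitones, landing on D.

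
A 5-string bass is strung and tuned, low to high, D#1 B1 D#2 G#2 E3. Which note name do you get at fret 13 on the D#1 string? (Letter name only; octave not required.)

E

Each fret is one semitone, so D#1 + 13 = E.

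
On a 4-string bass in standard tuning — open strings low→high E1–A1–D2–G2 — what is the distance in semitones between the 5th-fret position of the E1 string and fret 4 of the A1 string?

E1 at fret 5 → A1 (MIDI 33); A1 at fret 4 → C#2 (MIDI 37).
33 − 37 = -4, so the two pitches are 4 semitones apart, with C#2 the higher.

4 semitones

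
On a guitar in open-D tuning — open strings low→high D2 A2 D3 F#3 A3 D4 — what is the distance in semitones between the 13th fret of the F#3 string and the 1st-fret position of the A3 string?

9 semitones

F#3 at fret 13 → G4 (MIDI 67); A3 at fret 1 → A#3 (MIDI 58).
67 − 58 = 9, so the two pitches are 9 semitones apart, with G4 the higher.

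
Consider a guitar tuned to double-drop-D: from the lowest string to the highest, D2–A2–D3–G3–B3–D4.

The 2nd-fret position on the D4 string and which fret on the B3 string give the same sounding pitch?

Fret 2 on D4 is MIDI 62 + 2 = 64 (E4). On the B3 string (open MIDI 59), that pitch is 64 − 59 = fret 5.

5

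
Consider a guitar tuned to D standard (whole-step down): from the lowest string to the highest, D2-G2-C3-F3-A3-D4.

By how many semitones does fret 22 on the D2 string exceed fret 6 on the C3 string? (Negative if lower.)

D2 at fret 22 → C4 (MIDI 60); C3 at fret 6 → F♯3 (MIDI 54).
60 − 54 = 6, so the two pitches are 6 semitones apart.

6 semitones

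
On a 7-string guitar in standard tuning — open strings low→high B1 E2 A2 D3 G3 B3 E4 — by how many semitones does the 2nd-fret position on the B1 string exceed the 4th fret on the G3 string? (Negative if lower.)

B1 at fret 2 → C#2 (MIDI 37); G3 at fret 4 → B3 (MIDI 59).
37 − 59 = -22, so the two pitches are 22 semitones apart.

-22 semitones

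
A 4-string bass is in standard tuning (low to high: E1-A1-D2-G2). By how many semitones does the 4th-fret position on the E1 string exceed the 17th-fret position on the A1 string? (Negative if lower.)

-18 semitones

E1 at fret 4 → G♯1 (MIDI 32); A1 at fret 17 → D3 (MIDI 50).
32 − 50 = -18, so the two pitches are 18 semitones apart.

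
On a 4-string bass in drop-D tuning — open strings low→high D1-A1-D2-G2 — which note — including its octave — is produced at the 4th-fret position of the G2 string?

B2

Each fret is one semitone, so G2 + 4 = B2.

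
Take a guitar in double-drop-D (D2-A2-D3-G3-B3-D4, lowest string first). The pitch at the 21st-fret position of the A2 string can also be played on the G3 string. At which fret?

11

A2 at fret 21 is A2 + 21 semitones = F#4.
The open G3 string is 10 semitones above the open A2, so the same pitch on the G3 string lies at fret 21 − 10 = 11.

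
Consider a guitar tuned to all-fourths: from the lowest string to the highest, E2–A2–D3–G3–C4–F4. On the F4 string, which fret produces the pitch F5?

12

F5 is 12 semitones above the open F4 (F–F#–G–G#–…–D#–E–F), so it sits at fret 12.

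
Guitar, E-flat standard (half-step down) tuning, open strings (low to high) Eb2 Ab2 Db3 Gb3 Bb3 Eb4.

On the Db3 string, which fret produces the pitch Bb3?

9

Bb3 is 9 semitones above the open Db3 (Db–D–Eb–E–F–Gb–G–Ab–A–Bb), so it sits at fret 9.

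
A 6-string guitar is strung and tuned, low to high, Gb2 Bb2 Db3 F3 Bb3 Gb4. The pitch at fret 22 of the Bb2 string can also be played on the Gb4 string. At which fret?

Fret 22 on Bb2 is MIDI 46 + 22 = 68 (Ab4). On the Gb4 string (open MIDI 66), that pitch is 68 − 66 = fret 2.

2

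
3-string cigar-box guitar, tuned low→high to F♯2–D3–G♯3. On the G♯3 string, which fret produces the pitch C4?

C4 is 4 semitones above the open G♯3 (G#–A–A#–B–C), so it sits at fret 4.

4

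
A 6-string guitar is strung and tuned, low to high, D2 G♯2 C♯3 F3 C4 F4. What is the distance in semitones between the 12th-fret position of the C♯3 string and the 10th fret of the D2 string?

C♯3 at fret 12 → C♯4 (MIDI 61); D2 at fret 10 → C3 (MIDI 48).
61 − 48 = 13, so the two pitches are 13 semitones apart, with C♯4 the higher.

13 semitones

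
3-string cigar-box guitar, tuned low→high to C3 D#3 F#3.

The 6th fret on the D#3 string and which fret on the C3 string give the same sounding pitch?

9

D#3 at fret 6 is D#3 + 6 semitones = A3.
The open C3 string is 3 semitones below the open D#3, so the same pitch on the C3 string lies at fret 6 + 3 = 9.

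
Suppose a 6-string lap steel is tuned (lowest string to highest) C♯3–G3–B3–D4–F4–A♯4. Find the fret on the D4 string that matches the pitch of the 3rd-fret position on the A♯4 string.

Fret 3 on A♯4 is MIDI 70 + 3 = 73 (C♯5). On the D4 string (open MIDI 62), that pitch is 73 − 62 = fret 11.

11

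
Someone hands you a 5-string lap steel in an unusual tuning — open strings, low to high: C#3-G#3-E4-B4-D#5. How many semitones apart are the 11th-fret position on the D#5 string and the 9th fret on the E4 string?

13 semitones

D#5 at fret 11 → D6 (MIDI 86); E4 at fret 9 → C#5 (MIDI 73).
86 − 73 = 13, so the two pitches are 13 semitones apart, with D6 the higher.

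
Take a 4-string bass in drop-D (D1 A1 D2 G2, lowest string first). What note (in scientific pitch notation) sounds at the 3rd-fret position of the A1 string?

C2

The open A1 string plus 3 semitones: A–A#–B–C.
The walk passes from B into C once, so the octave number goes from 1 to 2.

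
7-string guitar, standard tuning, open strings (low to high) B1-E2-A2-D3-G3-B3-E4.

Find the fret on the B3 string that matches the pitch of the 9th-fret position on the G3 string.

G3 at fret 9 is G3 + 9 semitones = E4.
The open B3 string is 4 semitones above the open G3, so the same pitch on the B3 string lies at fret 9 − 4 = 5.

5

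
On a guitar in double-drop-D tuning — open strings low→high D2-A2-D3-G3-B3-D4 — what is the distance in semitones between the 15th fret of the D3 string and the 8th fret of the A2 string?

12 semitones

D3 at fret 15 → F4 (MIDI 65); A2 at fret 8 → F3 (MIDI 53).
65 − 53 = 12, so the two pitches are 12 semitones apart, with F4 the higher.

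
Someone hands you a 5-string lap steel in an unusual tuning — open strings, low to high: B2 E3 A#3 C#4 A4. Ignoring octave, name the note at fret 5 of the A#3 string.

D#

The open A#3 string plus 5 semitones: A#–B–C–C#–D–D#.
(Equivalently spelled Eb.)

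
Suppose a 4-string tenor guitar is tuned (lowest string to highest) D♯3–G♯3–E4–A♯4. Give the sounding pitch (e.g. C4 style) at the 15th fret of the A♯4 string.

Each fret is one semitone, so A♯4 + 15 = C♯6.
(Equivalently spelled D♭6.)

C♯6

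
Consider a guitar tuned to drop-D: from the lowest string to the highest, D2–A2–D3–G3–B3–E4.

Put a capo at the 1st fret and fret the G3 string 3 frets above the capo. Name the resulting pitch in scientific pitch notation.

The capo raises the open G3 by 1 semitone to G#3; fretting 3 more gives G3 + 1 + 3 = G3 + 4 semitones = B3.

B3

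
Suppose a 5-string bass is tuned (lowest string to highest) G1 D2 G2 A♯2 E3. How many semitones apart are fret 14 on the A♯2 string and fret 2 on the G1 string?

A♯2 at fret 14 → C4 (MIDI 60); G1 at fret 2 → A1 (MIDI 33).
60 − 33 = 27, so the two pitches are 27 semitones apart, with C4 the higher.

27 semitones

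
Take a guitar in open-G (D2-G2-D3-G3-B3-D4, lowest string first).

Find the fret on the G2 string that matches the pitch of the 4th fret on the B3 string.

B3 at fret 4 is B3 + 4 semitones = D#4.
The open G2 string is 16 semitones below the open B3, so the same pitch on the G2 string lies at fret 4 + 16 = 20.

20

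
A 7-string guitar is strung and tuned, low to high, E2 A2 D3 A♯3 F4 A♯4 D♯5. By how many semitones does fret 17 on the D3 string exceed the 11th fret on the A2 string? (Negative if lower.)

D3 at fret 17 → G4 (MIDI 67); A2 at fret 11 → G♯3 (MIDI 56).
67 − 56 = 11, so the two pitches are 11 semitones apart.

11 semitones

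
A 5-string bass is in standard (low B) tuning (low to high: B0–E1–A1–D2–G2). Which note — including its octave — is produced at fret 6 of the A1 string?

Each fret is one semitone, so A1 + 6 = D#2.

D#2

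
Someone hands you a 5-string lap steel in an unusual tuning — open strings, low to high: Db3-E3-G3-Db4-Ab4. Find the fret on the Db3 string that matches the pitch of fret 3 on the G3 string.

G3 at fret 3 is G3 + 3 semitones = Bb3.
The open Db3 string is 6 semitones below the open G3, so the same pitch on the Db3 string lies at fret 3 + 6 = 9.

9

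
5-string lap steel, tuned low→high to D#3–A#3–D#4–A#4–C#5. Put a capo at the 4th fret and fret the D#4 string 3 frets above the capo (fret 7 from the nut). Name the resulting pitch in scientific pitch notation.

A#4

The capo raises the open D#4 by 4 semitones to G4; fretting 3 more gives D#4 + 4 + 3 = D#4 + 7 semitones = A#4.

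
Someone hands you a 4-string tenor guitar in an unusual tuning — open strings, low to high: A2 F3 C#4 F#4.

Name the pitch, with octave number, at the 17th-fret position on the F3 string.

Each fret is one semitone, so F3 + 17 = A#4.

A#4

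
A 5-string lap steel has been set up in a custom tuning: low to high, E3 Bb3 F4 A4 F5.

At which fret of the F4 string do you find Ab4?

Ab4 is 3 semitones above the open F4 (F–Gb–G–Ab), so it sits at fret 3.

3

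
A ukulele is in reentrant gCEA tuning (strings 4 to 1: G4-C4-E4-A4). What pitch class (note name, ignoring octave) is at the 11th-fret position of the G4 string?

F#

The open G4 string plus 11 semitones: G–G#–A–A#–…–E–F–F#.
(Equivalently spelled Gb.)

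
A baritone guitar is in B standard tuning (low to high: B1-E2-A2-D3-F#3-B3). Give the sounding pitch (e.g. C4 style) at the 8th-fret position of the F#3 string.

D4

F#3 is MIDI 54. Adding 8 gives 62, which is D4.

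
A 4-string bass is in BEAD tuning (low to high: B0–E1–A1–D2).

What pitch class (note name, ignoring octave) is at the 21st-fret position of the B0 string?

G#

The open B0 string plus 21 semitones: B–C–C#–D–…–F#–G–G#.
(Equivalently spelled Ab.)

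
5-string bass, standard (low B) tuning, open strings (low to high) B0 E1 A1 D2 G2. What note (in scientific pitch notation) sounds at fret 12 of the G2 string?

G3

Each fret is one semitone, so G2 + 12 = G3.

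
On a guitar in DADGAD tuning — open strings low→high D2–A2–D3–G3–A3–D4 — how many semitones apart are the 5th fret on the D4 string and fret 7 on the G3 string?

D4 at fret 5 → G4 (MIDI 67); G3 at fret 7 → D4 (MIDI 62).
67 − 62 = 5, so the two pitches are 5 semitones apart, with G4 the higher.

5 semitones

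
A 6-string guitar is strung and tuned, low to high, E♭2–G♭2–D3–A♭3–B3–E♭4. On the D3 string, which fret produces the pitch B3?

B3 is 9 semitones above the open D3 (D–Eb–E–F–Gb–G–Ab–A–Bb–B), so it sits at fret 9.

9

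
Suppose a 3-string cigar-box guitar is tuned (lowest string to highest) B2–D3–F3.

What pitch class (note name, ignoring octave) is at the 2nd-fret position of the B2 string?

C♯

Each fret is one semitone, so B2 + 2 = C♯.
(Equivalently spelled D♭.)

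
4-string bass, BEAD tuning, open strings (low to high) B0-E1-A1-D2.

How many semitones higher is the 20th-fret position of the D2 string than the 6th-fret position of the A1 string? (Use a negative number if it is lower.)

D2 at fret 20 → A#3 (MIDI 58); A1 at fret 6 → D#2 (MIDI 39).
58 − 39 = 19, so the two pitches are 19 semitones apart.

19 semitones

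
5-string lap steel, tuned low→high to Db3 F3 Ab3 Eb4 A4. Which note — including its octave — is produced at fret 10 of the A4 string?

G5

Each fret is one semitone, so A4 + 10 = G5.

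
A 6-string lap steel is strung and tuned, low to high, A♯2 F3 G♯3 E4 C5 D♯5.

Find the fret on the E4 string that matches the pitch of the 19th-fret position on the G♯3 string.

11

Fret 19 on G♯3 is MIDI 56 + 19 = 75 (D♯5). On the E4 string (open MIDI 64), that pitch is 75 − 64 = fret 11.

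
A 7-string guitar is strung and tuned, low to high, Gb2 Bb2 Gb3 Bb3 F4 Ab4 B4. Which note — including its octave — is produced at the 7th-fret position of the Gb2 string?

Gb2 is MIDI 42. Adding 7 gives 49, which is Db3.
(Equivalently spelled C#3.)

Db3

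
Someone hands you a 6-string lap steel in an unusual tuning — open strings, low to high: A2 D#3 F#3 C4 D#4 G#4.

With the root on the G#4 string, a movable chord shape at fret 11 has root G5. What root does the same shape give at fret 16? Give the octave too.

C6

Moving from fret 11 to fret 16 shifts the root by 5 semitones.
G5 up 5 semitones is C6.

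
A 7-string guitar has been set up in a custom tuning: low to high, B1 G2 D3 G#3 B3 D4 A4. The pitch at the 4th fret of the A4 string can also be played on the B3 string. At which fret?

14

A4 at fret 4 is A4 + 4 semitones = C#5.
The open B3 string is 10 semitones below the open A4, so the same pitch on the B3 string lies at fret 4 + 10 = 14.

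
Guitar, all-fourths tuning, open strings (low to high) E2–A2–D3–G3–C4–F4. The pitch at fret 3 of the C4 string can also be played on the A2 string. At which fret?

18

C4 at fret 3 is C4 + 3 semitones = D#4.
The open A2 string is 15 semitones below the open C4, so the same pitch on the A2 string lies at fret 3 + 15 = 18.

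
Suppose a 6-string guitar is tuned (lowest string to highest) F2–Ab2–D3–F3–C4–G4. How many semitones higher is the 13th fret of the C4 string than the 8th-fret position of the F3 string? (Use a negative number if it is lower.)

12 semitones

C4 at fret 13 → Db5 (MIDI 73); F3 at fret 8 → Db4 (MIDI 61).
73 − 61 = 12, so the two pitches are 12 semitones apart.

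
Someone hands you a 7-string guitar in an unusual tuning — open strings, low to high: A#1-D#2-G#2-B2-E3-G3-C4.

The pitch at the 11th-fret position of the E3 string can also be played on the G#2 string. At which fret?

19

E3 at fret 11 is E3 + 11 semitones = D#4.
The open G#2 string is 8 semitones below the open E3, so the same pitch on the G#2 string lies at fret 11 + 8 = 19.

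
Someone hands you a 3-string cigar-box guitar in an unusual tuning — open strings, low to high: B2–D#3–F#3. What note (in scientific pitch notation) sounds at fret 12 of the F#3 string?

The open F#3 string plus 12 semitones: F#–G–G#–A–…–E–F–F#.
The walk passes from B into C once, so the octave number goes from 3 to 4.
(Equivalently spelled Gb4.)

F#4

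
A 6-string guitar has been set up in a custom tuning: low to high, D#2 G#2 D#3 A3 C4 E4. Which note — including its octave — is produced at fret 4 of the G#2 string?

C3

G#2 is MIDI 44. Adding 4 gives 48, which is C3.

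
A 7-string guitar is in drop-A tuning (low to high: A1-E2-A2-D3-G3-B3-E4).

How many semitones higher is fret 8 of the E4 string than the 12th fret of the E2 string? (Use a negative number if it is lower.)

20 semitones

E4 at fret 8 → C5 (MIDI 72); E2 at fret 12 → E3 (MIDI 52).
72 − 52 = 20, so the two pitches are 20 semitones apart.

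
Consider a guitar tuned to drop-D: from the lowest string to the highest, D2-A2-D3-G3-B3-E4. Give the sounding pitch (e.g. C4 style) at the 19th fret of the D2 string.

A3

D2 is MIDI 38. Adding 19 gives 57, which is A3.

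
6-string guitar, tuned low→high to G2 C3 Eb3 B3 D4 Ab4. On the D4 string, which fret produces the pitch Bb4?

Bb4 is 8 semitones above the open D4 (D–Eb–E–F–Gb–G–Ab–A–Bb), so it sits at fret 8.

8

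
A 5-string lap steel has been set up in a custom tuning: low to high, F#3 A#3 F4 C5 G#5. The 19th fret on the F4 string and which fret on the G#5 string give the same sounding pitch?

Fret 19 on F4 is MIDI 65 + 19 = 84 (C6). On the G#5 string (open MIDI 80), that pitch is 84 − 80 = fret 4.

4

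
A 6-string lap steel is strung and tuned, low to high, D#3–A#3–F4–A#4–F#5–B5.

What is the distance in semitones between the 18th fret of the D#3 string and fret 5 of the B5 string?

19 semitones

D#3 at fret 18 → A4 (MIDI 69); B5 at fret 5 → E6 (MIDI 88).
69 − 88 = -19, so the two pitches are 19 semitones apart, with E6 the higher.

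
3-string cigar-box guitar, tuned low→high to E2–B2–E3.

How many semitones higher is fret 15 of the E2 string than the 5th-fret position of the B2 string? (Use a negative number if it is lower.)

3 semitones

E2 at fret 15 → G3 (MIDI 55); B2 at fret 5 → E3 (MIDI 52).
55 − 52 = 3, so the two pitches are 3 semitones apart.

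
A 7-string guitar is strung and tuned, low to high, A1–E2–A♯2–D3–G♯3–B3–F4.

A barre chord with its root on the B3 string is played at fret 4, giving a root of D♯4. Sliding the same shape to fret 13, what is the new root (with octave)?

Moving from fret 4 to fret 13 shifts the root by 9 semitones.
D♯4 up 9 semitones is C5.

C5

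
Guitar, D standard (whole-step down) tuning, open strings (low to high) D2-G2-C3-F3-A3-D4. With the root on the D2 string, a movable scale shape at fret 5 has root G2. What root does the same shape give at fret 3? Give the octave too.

F2

Moving from fret 5 to fret 3 shifts the root by -2 semitones.
G2 down 2 semitones is F2.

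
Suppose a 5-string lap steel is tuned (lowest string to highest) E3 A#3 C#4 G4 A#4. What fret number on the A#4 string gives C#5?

C#5 is 3 semitones above the open A#4 (A#–B–C–C#), so it sits at fret 3.

3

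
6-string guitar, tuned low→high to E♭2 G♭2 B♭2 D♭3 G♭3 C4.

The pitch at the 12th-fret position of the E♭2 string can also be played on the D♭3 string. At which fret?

2

E♭2 at fret 12 is E♭2 + 12 semitones = E♭3.
The open D♭3 string is 10 semitones above the open E♭2, so the same pitch on the D♭3 string lies at fret 12 − 10 = 2.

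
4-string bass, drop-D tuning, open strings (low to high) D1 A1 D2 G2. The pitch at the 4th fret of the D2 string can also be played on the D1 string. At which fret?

Fret 4 on D2 is MIDI 38 + 4 = 42 (F♯2). On the D1 string (open MIDI 26), that pitch is 42 − 26 = fret 16.

16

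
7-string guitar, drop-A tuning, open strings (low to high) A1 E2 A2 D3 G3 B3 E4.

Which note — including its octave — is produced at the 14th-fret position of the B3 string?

C#5

B3 is MIDI 59. Adding 14 gives 73, which is C#5.
(Equivalently spelled Db5.)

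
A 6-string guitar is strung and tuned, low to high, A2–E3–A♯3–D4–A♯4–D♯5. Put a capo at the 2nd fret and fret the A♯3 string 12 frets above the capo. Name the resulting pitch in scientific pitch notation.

The capo raises the open A♯3 by 2 semitones to C4; fretting 12 more gives A♯3 + 2 + 12 = A♯3 + 14 semitones = C5.

C5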